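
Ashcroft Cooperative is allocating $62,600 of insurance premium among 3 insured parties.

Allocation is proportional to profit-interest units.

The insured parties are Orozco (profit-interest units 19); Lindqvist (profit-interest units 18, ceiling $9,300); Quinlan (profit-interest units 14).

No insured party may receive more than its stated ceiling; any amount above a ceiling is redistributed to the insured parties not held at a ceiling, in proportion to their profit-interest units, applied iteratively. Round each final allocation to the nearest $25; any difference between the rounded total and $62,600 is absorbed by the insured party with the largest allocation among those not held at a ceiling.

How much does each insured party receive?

Orozco: $30,700 | Lindqvist: $9,300 | Quinlan: $22,600

Combined profit-interest units = 51.
Proportional shares (ignoring caps): Orozco 23,321.57; Lindqvist 22,094.12; Quinlan 17,184.31.
Held at cap: Lindqvist ($9,300); remaining pool $53,300 reallocated over remaining profit-interest units 33.
Shares after redistribution: Orozco 30,687.88 → $30,700; Quinlan 22,612.12 → $22,600.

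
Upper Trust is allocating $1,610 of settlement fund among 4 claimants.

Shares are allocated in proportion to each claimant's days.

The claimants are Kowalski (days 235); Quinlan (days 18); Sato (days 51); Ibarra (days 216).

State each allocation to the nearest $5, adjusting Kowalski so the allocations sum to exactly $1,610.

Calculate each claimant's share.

Kowalski: $725; Quinlan: $55; Sato: $160; Ibarra: $670

Combined days = 520.
Proportional shares: Kowalski 235/520 × $1,610 = 727.60; Quinlan 18/520 × $1,610 = 55.73; Sato 51/520 × $1,610 = 157.90; Ibarra 216/520 × $1,610 = 668.77.
After rounding ($5): Kowalski $730; Quinlan $55; Sato $160; Ibarra $670. Sum = $1,615.
Difference $1,610 − $1,615 = −$5 applied to Kowalski: Kowalski becomes $725.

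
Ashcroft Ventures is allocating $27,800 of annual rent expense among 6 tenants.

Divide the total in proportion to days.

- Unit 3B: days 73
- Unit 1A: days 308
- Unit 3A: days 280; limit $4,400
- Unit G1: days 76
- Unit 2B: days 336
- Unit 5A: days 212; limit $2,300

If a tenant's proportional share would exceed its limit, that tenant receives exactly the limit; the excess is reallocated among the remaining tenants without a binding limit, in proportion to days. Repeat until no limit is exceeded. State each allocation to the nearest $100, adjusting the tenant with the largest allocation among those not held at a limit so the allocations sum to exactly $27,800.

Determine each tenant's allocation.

Total days = 1,285.
Proportional shares (ignoring caps): Unit 3B 1,579.30; Unit 1A 6,663.35; Unit 3A 6,057.59; Unit G1 1,644.20; Unit 2B 7,269.11; Unit 5A 4,586.46.
Held at cap: Unit 3A ($4,400), Unit 5A ($2,300); remaining pool $21,100 reallocated over remaining days 793.
Remaining shares: Unit 3B 1,942.37 → $1,900; Unit 1A 8,195.21 → $8,200; Unit G1 2,022.19 → $2,000; Unit 2B 8,940.23 → $8,900.
Rounding difference +$100 applied to Unit 2B → $9,000.

Unit 3B: $1,900 | Unit 1A: $8,200 | Unit 3A: $4,400 | Unit G1: $2,000 | Unit 2B: $9,000 | Unit 5A: $2,300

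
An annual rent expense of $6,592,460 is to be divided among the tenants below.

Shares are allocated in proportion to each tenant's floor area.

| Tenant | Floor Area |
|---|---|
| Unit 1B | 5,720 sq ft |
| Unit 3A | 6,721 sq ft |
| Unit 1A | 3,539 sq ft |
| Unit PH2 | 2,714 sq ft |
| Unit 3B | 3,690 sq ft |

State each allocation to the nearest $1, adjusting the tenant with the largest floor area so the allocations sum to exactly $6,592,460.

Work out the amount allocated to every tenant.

Unit 1B: $1,684,635 · Unit 3A: $1,979,447 · Unit 1A: $1,042,294 · Unit PH2: $799,318 · Unit 3B: $1,086,766

Combined floor area = 5,720 + 6,721 + 3,539 + 2,714 + 3,690 = 22,384.
Raw shares: Unit 1B 1,684,635.06; Unit 3A 1,979,446.20; Unit 1A 1,042,294.31; Unit PH2 799,318.10; Unit 3B 1,086,766.32.
At nearest $1: Unit 1B $1,684,635; Unit 3A $1,979,446; Unit 1A $1,042,294; Unit PH2 $799,318; Unit 3B $1,086,766. Sum = $6,592,459.
Difference $6,592,460 − $6,592,459 = +$1 applied to largest floor area (Unit 3A): Unit 3A becomes $1,979,447.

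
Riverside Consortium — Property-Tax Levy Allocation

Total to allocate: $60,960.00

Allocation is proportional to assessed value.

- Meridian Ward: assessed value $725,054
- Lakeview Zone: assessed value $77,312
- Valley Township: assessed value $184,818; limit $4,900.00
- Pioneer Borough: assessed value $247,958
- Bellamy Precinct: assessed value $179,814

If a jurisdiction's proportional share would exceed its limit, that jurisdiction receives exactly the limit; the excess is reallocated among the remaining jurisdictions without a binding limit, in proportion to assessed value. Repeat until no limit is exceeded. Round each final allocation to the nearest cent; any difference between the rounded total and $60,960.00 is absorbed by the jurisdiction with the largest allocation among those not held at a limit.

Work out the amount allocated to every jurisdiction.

Meridian Ward: $33,042.25 | Lakeview Zone: $3,523.27 | Valley Township: $4,900.00 | Pioneer Borough: $11,299.97 | Bellamy Precinct: $8,194.51

Sum of assessed value: 1,414,956.
Proportional shares (ignoring caps): Meridian Ward 31,237.2200; Lakeview Zone 3,330.8029; Valley Township 7,962.4421; Pioneer Borough 10,682.6782; Bellamy Precinct 7,746.8568.
Capped: Valley Township ($4,900.00); remaining pool $56,060.00 reallocated over remaining assessed value 1,230,138.
Redistributed shares: Meridian Ward 33,042.2499 → $33,042.25; Lakeview Zone 3,523.2720 → $3,523.27; Pioneer Borough 11,299.9724 → $11,299.97; Bellamy Precinct 8,194.5057 → $8,194.51.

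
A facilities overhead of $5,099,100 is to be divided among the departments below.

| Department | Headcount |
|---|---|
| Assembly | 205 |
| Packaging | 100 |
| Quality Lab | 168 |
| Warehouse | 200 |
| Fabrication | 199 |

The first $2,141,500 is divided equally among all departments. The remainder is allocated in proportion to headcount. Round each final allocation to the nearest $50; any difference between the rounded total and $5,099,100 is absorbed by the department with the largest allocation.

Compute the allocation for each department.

Assembly: $1,123,650; Packaging: $767,450; Quality Lab: $998,100; Warehouse: $1,106,650; Fabrication: $1,103,250

First tranche $2,141,500 split equally: $428,300 each.
Remainder $2,957,600 by headcount (total 872): Assembly 695,307.34 → $695,300; Packaging 339,174.31 → $339,150; Quality Lab 569,812.84 → $569,800; Warehouse 678,348.62 → $678,350; Fabrication 674,956.88 → $674,950.
Rounding difference +$50 on remainder applied to Assembly.
Totals: Assembly $428,300 + $695,350 = $1,123,650; Packaging $428,300 + $339,150 = $767,450; Quality Lab $428,300 + $569,800 = $998,100; Warehouse $428,300 + $678,350 = $1,106,650; Fabrication $428,300 + $674,950 = $1,103,250.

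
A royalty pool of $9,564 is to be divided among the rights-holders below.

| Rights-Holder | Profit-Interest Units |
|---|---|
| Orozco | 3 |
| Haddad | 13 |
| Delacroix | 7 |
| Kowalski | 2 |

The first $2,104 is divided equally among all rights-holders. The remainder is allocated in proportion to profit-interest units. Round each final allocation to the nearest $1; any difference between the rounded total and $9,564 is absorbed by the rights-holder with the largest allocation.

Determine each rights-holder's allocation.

First tranche $2,104 split equally: $526 each.
Remainder $7,460 by profit-interest units (total 25): Orozco 895.20 → $895; Haddad 3,879.20 → $3,879; Delacroix 2,088.80 → $2,089; Kowalski 596.80 → $597.
Totals: Orozco $526 + $895 = $1,421; Haddad $526 + $3,879 = $4,405; Delacroix $526 + $2,089 = $2,615; Kowalski $526 + $597 = $1,123.

Orozco: $1,421; Haddad: $4,405; Delacroix: $2,615; Kowalski: $1,123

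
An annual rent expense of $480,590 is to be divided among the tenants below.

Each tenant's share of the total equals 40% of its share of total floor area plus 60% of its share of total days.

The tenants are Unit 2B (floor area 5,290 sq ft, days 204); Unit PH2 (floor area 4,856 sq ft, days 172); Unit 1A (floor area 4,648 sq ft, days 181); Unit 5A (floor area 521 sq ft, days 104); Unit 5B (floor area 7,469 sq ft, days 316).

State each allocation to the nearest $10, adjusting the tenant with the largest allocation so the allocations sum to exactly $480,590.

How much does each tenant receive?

Unit 2B: $104,840; Unit PH2: $91,740; Unit 1A: $92,640; Unit 5A: $35,090; Unit 5B: $156,280

Floor area total 22,784; days total 977.
Blended shares (40% floor area + 60% days): Unit 2B 0.2182; Unit PH2 0.1909; Unit 1A 0.1928; Unit 5A 0.0730; Unit 5B 0.3252.
Proportional shares: Unit 2B 104,842.47; Unit PH2 91,736.12; Unit 1A 92,637.44; Unit 5A 35,090.64; Unit 5B 156,283.33.
Rounded to nearest $10: Unit 2B $104,840; Unit PH2 $91,740; Unit 1A $92,640; Unit 5A $35,090; Unit 5B $156,280. Sum = $480,590.
Rounded total matches; no reconciliation needed.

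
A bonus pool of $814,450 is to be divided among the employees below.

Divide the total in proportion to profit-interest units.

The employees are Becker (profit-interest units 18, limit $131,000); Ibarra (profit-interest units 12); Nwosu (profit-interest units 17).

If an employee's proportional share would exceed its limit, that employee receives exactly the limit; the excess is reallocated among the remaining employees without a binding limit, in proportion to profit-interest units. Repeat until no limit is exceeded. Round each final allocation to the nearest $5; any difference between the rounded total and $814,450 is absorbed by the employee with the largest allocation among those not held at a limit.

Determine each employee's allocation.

Total profit-interest units = 47.
Proportional shares (ignoring caps): Becker 311,917.02; Ibarra 207,944.68; Nwosu 294,588.30.
Cap binds for Becker ($131,000); remaining pool $683,450 reallocated over remaining profit-interest units 29.
Redistributed shares: Ibarra 282,806.90 → $282,805; Nwosu 400,643.10 → $400,645.

Becker: $131,000; Ibarra: $282,805; Nwosu: $400,645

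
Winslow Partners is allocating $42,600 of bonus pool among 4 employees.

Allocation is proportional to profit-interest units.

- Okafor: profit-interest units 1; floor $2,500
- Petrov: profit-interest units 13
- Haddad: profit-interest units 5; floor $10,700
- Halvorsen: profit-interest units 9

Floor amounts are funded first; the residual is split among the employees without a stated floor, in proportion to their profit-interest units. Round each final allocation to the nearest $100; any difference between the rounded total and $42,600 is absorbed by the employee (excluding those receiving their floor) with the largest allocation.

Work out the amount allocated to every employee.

Minimums first: Okafor $2,500; Haddad $10,700. Residual $29,400.
Residual split over remaining profit-interest units 22: Petrov 17,372.73 → $17,400; Halvorsen 12,027.27 → $12,000.

Okafor: $2,500; Petrov: $17,400; Haddad: $10,700; Halvorsen: $12,000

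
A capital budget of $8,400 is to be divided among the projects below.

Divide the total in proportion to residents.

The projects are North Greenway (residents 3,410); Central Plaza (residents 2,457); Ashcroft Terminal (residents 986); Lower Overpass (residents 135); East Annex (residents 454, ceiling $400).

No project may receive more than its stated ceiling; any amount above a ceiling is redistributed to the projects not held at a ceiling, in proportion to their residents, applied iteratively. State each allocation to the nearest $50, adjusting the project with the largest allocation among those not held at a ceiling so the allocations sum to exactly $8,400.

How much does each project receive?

Total residents = 7,442.
Unconstrained shares: North Greenway 3,848.97; Central Plaza 2,773.29; Ashcroft Terminal 1,112.93; Lower Overpass 152.38; East Annex 512.44.
Held at cap: East Annex ($400); balance $8,000 reallocated over remaining residents 6,988.
Shares after redistribution: North Greenway 3,903.84 → $3,900; Central Plaza 2,812.82 → $2,800; Ashcroft Terminal 1,128.79 → $1,150; Lower Overpass 154.55 → $150.

North Greenway: $3,900; Central Plaza: $2,800; Ashcroft Terminal: $1,150; Lower Overpass: $150; East Annex: $400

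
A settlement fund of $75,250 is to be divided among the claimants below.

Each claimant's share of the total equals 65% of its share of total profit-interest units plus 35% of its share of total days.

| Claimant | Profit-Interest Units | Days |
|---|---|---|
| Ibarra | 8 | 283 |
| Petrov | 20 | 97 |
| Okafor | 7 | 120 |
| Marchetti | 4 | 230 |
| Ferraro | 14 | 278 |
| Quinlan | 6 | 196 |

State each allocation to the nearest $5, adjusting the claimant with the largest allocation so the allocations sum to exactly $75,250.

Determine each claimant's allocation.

Profit-interest units total 59; days total 1,204.
Combined weights (65% profit-interest units + 35% days): Ibarra 0.1704; Petrov 0.2485; Okafor 0.1120; Marchetti 0.1109; Ferraro 0.2351; Quinlan 0.1231.
Raw shares: Ibarra 12,822.83; Petrov 18,702.38; Okafor 8,428.18; Marchetti 8,347.35; Ferraro 17,687.61; Quinlan 9,261.65.
Rounded to nearest $5: Ibarra $12,825; Petrov $18,700; Okafor $8,430; Marchetti $8,345; Ferraro $17,690; Quinlan $9,260. Sum = $75,250.
Rounded total matches; no reconciliation needed.

Ibarra: $12,825 | Petrov: $18,700 | Okafor: $8,430 | Marchetti: $8,345 | Ferraro: $17,690 | Quinlan: $9,260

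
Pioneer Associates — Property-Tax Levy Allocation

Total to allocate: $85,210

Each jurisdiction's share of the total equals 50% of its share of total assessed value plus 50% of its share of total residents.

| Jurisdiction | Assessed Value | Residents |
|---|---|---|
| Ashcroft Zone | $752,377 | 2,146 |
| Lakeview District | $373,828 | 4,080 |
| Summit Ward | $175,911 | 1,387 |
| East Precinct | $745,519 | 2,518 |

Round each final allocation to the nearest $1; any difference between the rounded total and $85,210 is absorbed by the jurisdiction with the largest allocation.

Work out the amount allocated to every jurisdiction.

Assessed value total 2,047,635; residents total 10,131.
Composite weights (50% assessed value + 50% residents): Ashcroft Zone 0.2896; Lakeview District 0.2926; Summit Ward 0.1114; East Precinct 0.3063.
Unrounded shares: Ashcroft Zone 24,679.46; Lakeview District 24,936.28; Summit Ward 9,493.07; East Precinct 26,101.18.
Rounded to nearest $1: Ashcroft Zone $24,679; Lakeview District $24,936; Summit Ward $9,493; East Precinct $26,101. Sum = $85,209.
Difference $85,210 − $85,209 = +$1 applied to largest allocation (East Precinct): East Precinct becomes $26,102.

Ashcroft Zone: $24,679 · Lakeview District: $24,936 · Summit Ward: $9,493 · East Precinct: $26,102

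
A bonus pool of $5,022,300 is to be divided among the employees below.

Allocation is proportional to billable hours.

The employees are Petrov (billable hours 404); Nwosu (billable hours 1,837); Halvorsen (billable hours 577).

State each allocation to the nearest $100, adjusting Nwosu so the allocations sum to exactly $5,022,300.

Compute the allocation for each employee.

Sum of billable hours: 2,818.
Raw shares: Petrov 404/2,818 × $5,022,300 = 720,017.46; Nwosu 1,837/2,818 × $5,022,300 = 3,273,940.77; Halvorsen 577/2,818 × $5,022,300 = 1,028,341.77.
Rounded to nearest $100: Petrov $720,000; Nwosu $3,273,900; Halvorsen $1,028,300. Sum = $5,022,200.
Difference $5,022,300 − $5,022,200 = +$100 applied to Nwosu: Nwosu becomes $3,274,000.

Petrov: $720,000 · Nwosu: $3,274,000 · Halvorsen: $1,028,300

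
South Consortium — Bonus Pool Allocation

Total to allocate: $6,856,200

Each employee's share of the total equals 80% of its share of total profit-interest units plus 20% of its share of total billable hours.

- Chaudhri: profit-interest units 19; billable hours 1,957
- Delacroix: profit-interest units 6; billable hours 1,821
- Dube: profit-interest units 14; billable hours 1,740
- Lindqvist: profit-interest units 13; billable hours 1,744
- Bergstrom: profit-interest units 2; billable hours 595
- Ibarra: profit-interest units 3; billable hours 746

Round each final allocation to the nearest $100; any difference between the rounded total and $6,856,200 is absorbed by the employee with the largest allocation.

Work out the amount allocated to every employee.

Totals — profit-interest units 57, billable hours 8,603.
Blended shares (80% profit-interest units + 20% billable hours): Chaudhri 0.3122; Delacroix 0.1265; Dube 0.2369; Lindqvist 0.2230; Bergstrom 0.0419; Ibarra 0.0594.
Pro-rata amounts: Chaudhri 2,140,248.01; Delacroix 867,615.06; Dube 1,624,523.34; Lindqvist 1,528,933.54; Bergstrom 287,292.33; Ibarra 407,587.72.
After rounding ($100): Chaudhri $2,140,200; Delacroix $867,600; Dube $1,624,500; Lindqvist $1,528,900; Bergstrom $287,300; Ibarra $407,600. Sum = $6,856,100.
Difference $6,856,200 − $6,856,100 = +$100 applied to largest allocation (Chaudhri): Chaudhri becomes $2,140,300.

Chaudhri: $2,140,300 · Delacroix: $867,600 · Dube: $1,624,500 · Lindqvist: $1,528,900 · Bergstrom: $287,300 · Ibarra: $407,600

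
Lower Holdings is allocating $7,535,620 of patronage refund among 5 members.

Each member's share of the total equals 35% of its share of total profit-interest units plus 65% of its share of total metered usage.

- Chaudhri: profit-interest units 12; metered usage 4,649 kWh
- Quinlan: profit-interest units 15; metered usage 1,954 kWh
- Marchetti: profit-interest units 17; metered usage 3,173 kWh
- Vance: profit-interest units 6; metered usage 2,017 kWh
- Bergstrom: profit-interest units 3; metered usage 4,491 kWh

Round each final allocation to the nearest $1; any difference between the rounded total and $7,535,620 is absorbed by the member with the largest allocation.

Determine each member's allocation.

Chaudhri: $1,995,560 · Quinlan: $1,334,207 · Marchetti: $1,800,404 · Vance: $905,286 · Bergstrom: $1,500,163

Totals — profit-interest units 53, metered usage 16,284.
Combined weights (35% profit-interest units + 65% metered usage): Chaudhri 0.2648; Quinlan 0.1771; Marchetti 0.2389; Vance 0.1201; Bergstrom 0.1991.
Unrounded shares: Chaudhri 1,995,560.36; Quinlan 1,334,207.22; Marchetti 1,800,403.92; Vance 905,285.58; Bergstrom 1,500,162.92.
After rounding ($1): Chaudhri $1,995,560; Quinlan $1,334,207; Marchetti $1,800,404; Vance $905,286; Bergstrom $1,500,163. Sum = $7,535,620.
Sum already equals the total — no adjustment.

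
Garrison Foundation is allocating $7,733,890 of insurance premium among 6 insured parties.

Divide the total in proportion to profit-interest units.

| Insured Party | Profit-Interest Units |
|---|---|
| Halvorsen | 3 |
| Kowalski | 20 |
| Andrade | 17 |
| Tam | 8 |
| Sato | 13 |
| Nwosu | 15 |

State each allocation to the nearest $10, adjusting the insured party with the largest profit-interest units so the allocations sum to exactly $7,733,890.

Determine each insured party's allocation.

Halvorsen: $305,290; Kowalski: $2,035,230; Andrade: $1,729,950; Tam: $814,090; Sato: $1,322,900; Nwosu: $1,526,430

Total profit-interest units = 3 + 20 + 17 + 8 + 13 + 15 = 76.
Raw shares: Halvorsen 305,285.13; Kowalski 2,035,234.21; Andrade 1,729,949.08; Tam 814,093.68; Sato 1,322,902.24; Nwosu 1,526,425.66.
After rounding ($10): Halvorsen $305,290; Kowalski $2,035,230; Andrade $1,729,950; Tam $814,090; Sato $1,322,900; Nwosu $1,526,430. Sum = $7,733,890.
Sum already equals the total — no adjustment.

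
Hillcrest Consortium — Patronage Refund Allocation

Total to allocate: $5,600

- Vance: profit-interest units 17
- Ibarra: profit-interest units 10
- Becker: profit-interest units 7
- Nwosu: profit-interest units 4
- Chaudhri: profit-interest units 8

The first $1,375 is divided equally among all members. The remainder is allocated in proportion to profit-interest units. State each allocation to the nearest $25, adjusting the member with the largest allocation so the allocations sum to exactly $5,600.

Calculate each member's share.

First tranche $1,375 split equally: $275 each.
Remainder $4,225 by profit-interest units (total 46): Vance 1,561.41 → $1,550; Ibarra 918.48 → $925; Becker 642.93 → $650; Nwosu 367.39 → $375; Chaudhri 734.78 → $725.
Totals: Vance $275 + $1,550 = $1,825; Ibarra $275 + $925 = $1,200; Becker $275 + $650 = $925; Nwosu $275 + $375 = $650; Chaudhri $275 + $725 = $1,000.

Vance: $1,825 | Ibarra: $1,200 | Becker: $925 | Nwosu: $650 | Chaudhri: $1,000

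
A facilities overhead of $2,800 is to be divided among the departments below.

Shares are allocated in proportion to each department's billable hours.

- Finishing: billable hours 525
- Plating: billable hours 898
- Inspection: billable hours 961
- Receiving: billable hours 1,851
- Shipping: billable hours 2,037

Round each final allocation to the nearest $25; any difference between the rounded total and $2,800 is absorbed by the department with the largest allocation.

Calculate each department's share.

Finishing: $225 | Plating: $400 | Inspection: $425 | Receiving: $825 | Shipping: $925

Combined billable hours = 6,272.
Raw shares: Finishing 525/6,272 × $2,800 = 234.38; Plating 898/6,272 × $2,800 = 400.89; Inspection 961/6,272 × $2,800 = 429.02; Receiving 1,851/6,272 × $2,800 = 826.34; Shipping 2,037/6,272 × $2,800 = 909.38.
At nearest $25: Finishing $225; Plating $400; Inspection $425; Receiving $825; Shipping $900. Sum = $2,775.
Difference $2,800 − $2,775 = +$25 applied to largest allocation (Shipping): Shipping becomes $925.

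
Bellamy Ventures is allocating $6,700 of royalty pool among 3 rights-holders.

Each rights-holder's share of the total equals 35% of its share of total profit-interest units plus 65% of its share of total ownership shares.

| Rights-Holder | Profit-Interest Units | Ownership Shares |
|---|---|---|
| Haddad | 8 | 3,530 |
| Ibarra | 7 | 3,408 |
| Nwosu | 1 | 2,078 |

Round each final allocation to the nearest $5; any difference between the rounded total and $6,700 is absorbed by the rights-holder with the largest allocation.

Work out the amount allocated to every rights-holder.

Haddad: $2,880 · Ibarra: $2,670 · Nwosu: $1,150

Totals — profit-interest units 16, ownership shares 9,016.
Composite weights (35% profit-interest units + 65% ownership shares): Haddad 0.4295; Ibarra 0.3988; Nwosu 0.1717.
Unrounded shares: Haddad 2,877.60; Ibarra 2,672.10; Nwosu 1,150.30.
After rounding ($5): Haddad $2,880; Ibarra $2,670; Nwosu $1,150. Sum = $6,700.
Rounded total matches; no reconciliation needed.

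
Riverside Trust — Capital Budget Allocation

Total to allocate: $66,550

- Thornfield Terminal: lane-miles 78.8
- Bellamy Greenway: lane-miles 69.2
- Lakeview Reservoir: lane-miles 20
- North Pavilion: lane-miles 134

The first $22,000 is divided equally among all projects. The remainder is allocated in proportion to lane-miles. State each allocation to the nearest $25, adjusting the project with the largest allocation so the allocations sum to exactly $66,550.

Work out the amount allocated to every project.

Thornfield Terminal: $17,125 · Bellamy Greenway: $15,700 · Lakeview Reservoir: $8,450 · North Pavilion: $25,275

Equal tier: $22,000 ÷ 4 = $5,500 apiece.
Remainder $44,550 by lane-miles (total 302): Thornfield Terminal 11,624.30 → $11,625; Bellamy Greenway 10,208.15 → $10,200; Lakeview Reservoir 2,950.33 → $2,950; North Pavilion 19,767.22 → $19,775.
Totals: Thornfield Terminal $5,500 + $11,625 = $17,125; Bellamy Greenway $5,500 + $10,200 = $15,700; Lakeview Reservoir $5,500 + $2,950 = $8,450; North Pavilion $5,500 + $19,775 = $25,275.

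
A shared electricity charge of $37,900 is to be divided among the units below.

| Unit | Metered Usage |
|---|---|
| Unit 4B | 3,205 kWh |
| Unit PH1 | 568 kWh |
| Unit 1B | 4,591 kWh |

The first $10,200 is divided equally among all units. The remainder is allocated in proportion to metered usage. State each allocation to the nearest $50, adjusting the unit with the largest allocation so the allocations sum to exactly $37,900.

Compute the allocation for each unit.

First tranche $10,200 split equally: $3,400 each.
Remainder $27,700 by metered usage (total 8,364): Unit 4B 10,614.36 → $10,600; Unit PH1 1,881.11 → $1,900; Unit 1B 15,204.53 → $15,200.
Totals: Unit 4B $3,400 + $10,600 = $14,000; Unit PH1 $3,400 + $1,900 = $5,300; Unit 1B $3,400 + $15,200 = $18,600.

Unit 4B: $14,000 · Unit PH1: $5,300 · Unit 1B: $18,600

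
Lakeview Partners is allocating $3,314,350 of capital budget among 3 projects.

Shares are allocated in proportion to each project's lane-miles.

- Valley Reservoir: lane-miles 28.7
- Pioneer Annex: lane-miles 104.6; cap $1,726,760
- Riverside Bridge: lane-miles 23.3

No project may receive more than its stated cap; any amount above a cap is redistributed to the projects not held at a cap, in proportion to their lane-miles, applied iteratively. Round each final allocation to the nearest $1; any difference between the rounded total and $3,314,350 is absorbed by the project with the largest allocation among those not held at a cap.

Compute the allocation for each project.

Valley Reservoir: $876,228 · Pioneer Annex: $1,726,760 · Riverside Bridge: $711,362

Lane-miles total: 156.6.
Pro-rata shares before constraints: Valley Reservoir 607,419.19; Pioneer Annex 2,213,799.55; Riverside Bridge 493,131.26.
Cap binds for Pioneer Annex ($1,726,760); residual $1,587,590 reallocated over remaining lane-miles 52.
Redistributed shares: Valley Reservoir 876,227.56 → $876,228; Riverside Bridge 711,362.44 → $711,362.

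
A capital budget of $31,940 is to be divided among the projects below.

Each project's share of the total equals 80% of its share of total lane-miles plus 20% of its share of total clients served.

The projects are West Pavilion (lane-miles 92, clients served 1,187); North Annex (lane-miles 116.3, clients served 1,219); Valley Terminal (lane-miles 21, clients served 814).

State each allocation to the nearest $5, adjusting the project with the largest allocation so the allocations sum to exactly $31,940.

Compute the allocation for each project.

West Pavilion: $12,605 | North Annex: $15,380 | Valley Terminal: $3,955

Lane-miles total 229.3; clients served total 3,220.
Blended shares (80% lane-miles + 20% clients served): West Pavilion 0.3947; North Annex 0.4815; Valley Terminal 0.1238.
Proportional shares: West Pavilion 12,606.83; North Annex 15,378.18; Valley Terminal 3,954.99.
After rounding ($5): West Pavilion $12,605; North Annex $15,380; Valley Terminal $3,955. Sum = $31,940.
Sum already equals the total — no adjustment.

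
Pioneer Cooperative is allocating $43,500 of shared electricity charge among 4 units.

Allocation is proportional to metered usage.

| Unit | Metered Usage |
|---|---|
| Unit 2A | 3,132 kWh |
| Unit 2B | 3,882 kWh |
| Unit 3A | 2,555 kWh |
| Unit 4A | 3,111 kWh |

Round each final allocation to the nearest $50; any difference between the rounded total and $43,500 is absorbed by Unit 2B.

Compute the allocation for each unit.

Total metered usage = 12,680.
Pro-rata amounts: Unit 2A 3,132/12,680 × $43,500 = 10,744.64; Unit 2B 3,882/12,680 × $43,500 = 13,317.59; Unit 3A 2,555/12,680 × $43,500 = 8,765.18; Unit 4A 3,111/12,680 × $43,500 = 10,672.59.
At nearest $50: Unit 2A $10,750; Unit 2B $13,300; Unit 3A $8,750; Unit 4A $10,650. Sum = $43,450.
Difference $43,500 − $43,450 = +$50 applied to Unit 2B: Unit 2B becomes $13,350.

Unit 2A: $10,750; Unit 2B: $13,350; Unit 3A: $8,750; Unit 4A: $10,650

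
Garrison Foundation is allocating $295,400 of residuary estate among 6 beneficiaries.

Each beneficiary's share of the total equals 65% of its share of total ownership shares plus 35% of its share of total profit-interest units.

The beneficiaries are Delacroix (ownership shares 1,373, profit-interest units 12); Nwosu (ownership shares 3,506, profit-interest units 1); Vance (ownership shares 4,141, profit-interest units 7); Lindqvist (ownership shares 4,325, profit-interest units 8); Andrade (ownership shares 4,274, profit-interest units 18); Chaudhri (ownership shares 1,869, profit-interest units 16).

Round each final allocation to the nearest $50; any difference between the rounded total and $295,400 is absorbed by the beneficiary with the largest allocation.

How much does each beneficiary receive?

Ownership shares total 19,488; profit-interest units total 62.
Combined weights (65% ownership shares + 35% profit-interest units): Delacroix 0.1135; Nwosu 0.1226; Vance 0.1776; Lindqvist 0.1894; Andrade 0.2442; Chaudhri 0.1527.
Proportional shares: Delacroix 33,538.77; Nwosu 36,211.25; Vance 52,473.22; Lindqvist 55,953.70; Andrade 72,127.02; Chaudhri 45,096.04.
After rounding ($50): Delacroix $33,550; Nwosu $36,200; Vance $52,450; Lindqvist $55,950; Andrade $72,150; Chaudhri $45,100. Sum = $295,400.
Sum already equals the total — no adjustment.

Delacroix: $33,550; Nwosu: $36,200; Vance: $52,450; Lindqvist: $55,950; Andrade: $72,150; Chaudhri: $45,100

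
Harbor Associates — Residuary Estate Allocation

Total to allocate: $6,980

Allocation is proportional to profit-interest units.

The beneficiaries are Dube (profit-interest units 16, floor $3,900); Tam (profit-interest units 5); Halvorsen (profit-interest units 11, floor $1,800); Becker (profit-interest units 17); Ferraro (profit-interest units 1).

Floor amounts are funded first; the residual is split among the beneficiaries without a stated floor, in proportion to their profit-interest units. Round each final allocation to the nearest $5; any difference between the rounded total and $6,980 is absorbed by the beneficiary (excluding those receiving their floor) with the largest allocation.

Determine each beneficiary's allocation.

Fund the minimums — Dube $3,900; Halvorsen $1,800. Residual $1,280.
Residual split over remaining profit-interest units 23: Tam 278.26 → $280; Becker 946.09 → $945; Ferraro 55.65 → $55.

Dube: $3,900 | Tam: $280 | Halvorsen: $1,800 | Becker: $945 | Ferraro: $55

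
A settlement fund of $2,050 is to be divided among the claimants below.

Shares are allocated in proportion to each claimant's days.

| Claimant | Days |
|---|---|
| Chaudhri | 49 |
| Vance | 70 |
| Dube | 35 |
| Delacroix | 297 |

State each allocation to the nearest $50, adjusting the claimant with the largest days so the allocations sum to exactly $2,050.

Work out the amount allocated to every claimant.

Chaudhri: $200 · Vance: $300 · Dube: $150 · Delacroix: $1,400

Total days = 451.
Pro-rata amounts: Chaudhri 49/451 × $2,050 = 222.73; Vance 70/451 × $2,050 = 318.18; Dube 35/451 × $2,050 = 159.09; Delacroix 297/451 × $2,050 = 1,350.00.
Rounded to nearest $50: Chaudhri $200; Vance $300; Dube $150; Delacroix $1,350. Sum = $2,000.
Difference $2,050 − $2,000 = +$50 applied to largest days (Delacroix): Delacroix becomes $1,400.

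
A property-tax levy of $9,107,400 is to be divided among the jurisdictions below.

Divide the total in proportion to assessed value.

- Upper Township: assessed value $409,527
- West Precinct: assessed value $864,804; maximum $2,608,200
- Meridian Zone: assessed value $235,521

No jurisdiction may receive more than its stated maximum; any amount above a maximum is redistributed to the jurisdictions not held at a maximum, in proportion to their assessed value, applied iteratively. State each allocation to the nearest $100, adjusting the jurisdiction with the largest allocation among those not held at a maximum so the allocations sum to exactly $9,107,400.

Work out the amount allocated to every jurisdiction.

Upper Township: $4,126,200 · West Precinct: $2,608,200 · Meridian Zone: $2,373,000

Sum of assessed value: 1,509,852.
Pro-rata shares before constraints: Upper Township 2,470,259.47; West Precinct 5,216,482.11; Meridian Zone 1,420,658.42.
Held at cap: West Precinct ($2,608,200); residual $6,499,200 reallocated over remaining assessed value 645,048.
Shares after redistribution: Upper Township 4,126,201.27 → $4,126,200; Meridian Zone 2,372,998.73 → $2,373,000.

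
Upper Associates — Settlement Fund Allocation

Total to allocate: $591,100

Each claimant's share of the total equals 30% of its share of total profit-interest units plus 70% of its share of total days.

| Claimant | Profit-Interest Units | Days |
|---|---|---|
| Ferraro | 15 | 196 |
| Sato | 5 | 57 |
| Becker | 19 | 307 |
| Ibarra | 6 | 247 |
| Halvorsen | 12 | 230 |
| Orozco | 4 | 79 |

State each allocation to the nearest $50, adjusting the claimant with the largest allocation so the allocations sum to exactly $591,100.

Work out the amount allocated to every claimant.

Totals — profit-interest units 61, days 1,116.
Blended shares (30% profit-interest units + 70% days): Ferraro 0.1967; Sato 0.0603; Becker 0.2860; Ibarra 0.1844; Halvorsen 0.2033; Orozco 0.0692.
Unrounded shares: Ferraro 116,275.02; Sato 35,668.66; Becker 169,057.76; Ibarra 109,020.42; Halvorsen 120,159.77; Orozco 40,918.37.
After rounding ($50): Ferraro $116,300; Sato $35,650; Becker $169,050; Ibarra $109,000; Halvorsen $120,150; Orozco $40,900. Sum = $591,050.
Difference $591,100 − $591,050 = +$50 applied to largest allocation (Becker): Becker becomes $169,100.

Ferraro: $116,300 · Sato: $35,650 · Becker: $169,100 · Ibarra: $109,000 · Halvorsen: $120,150 · Orozco: $40,900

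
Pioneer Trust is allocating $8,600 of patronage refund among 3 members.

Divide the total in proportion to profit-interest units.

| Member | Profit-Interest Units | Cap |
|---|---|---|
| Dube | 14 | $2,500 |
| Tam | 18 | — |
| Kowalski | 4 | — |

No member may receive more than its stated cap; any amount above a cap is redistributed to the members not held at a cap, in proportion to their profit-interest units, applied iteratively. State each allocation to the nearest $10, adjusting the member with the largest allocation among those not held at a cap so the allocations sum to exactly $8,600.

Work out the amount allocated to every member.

Dube: $2,500; Tam: $4,990; Kowalski: $1,110

Sum of profit-interest units: 36.
Unconstrained shares: Dube 3,344.44; Tam 4,300.00; Kowalski 955.56.
Cap binds for Dube ($2,500); balance $6,100 reallocated over remaining profit-interest units 22.
Redistributed shares: Tam 4,990.91 → $4,990; Kowalski 1,109.09 → $1,110.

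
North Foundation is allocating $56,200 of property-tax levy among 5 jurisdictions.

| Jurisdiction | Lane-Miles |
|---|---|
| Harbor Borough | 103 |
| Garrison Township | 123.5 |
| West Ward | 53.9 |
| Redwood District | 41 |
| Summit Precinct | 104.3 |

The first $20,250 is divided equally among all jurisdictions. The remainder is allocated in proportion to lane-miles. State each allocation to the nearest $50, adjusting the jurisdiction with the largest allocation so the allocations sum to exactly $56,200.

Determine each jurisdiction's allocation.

Equal tier: $20,250 ÷ 5 = $4,050 apiece.
Remainder $35,950 by lane-miles (total 425.7): Harbor Borough 8,698.26 → $8,700; Garrison Township 10,429.47 → $10,450; West Ward 4,551.81 → $4,550; Redwood District 3,462.41 → $3,450; Summit Precinct 8,808.05 → $8,800.
Totals: Harbor Borough $4,050 + $8,700 = $12,750; Garrison Township $4,050 + $10,450 = $14,500; West Ward $4,050 + $4,550 = $8,600; Redwood District $4,050 + $3,450 = $7,500; Summit Precinct $4,050 + $8,800 = $12,850.

Harbor Borough: $12,750 | Garrison Township: $14,500 | West Ward: $8,600 | Redwood District: $7,500 | Summit Precinct: $12,850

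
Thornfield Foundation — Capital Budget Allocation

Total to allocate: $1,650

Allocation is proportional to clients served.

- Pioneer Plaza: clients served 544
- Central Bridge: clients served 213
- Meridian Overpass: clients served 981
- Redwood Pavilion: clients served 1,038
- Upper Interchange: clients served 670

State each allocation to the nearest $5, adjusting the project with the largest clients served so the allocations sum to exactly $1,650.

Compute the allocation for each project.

Total clients served = 3,446.
Unrounded shares: Pioneer Plaza 544/3,446 × $1,650 = 260.48; Central Bridge 213/3,446 × $1,650 = 101.99; Meridian Overpass 981/3,446 × $1,650 = 469.72; Redwood Pavilion 1,038/3,446 × $1,650 = 497.01; Upper Interchange 670/3,446 × $1,650 = 320.81.
At nearest $5: Pioneer Plaza $260; Central Bridge $100; Meridian Overpass $470; Redwood Pavilion $495; Upper Interchange $320. Sum = $1,645.
Difference $1,650 − $1,645 = +$5 applied to largest clients served (Redwood Pavilion): Redwood Pavilion becomes $500.

Pioneer Plaza: $260 · Central Bridge: $100 · Meridian Overpass: $470 · Redwood Pavilion: $500 · Upper Interchange: $320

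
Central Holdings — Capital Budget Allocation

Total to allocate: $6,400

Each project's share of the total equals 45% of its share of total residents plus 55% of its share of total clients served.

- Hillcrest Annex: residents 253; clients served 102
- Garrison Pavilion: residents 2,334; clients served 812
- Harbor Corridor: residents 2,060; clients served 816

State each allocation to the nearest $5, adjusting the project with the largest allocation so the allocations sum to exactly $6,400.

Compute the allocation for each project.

Residents total 4,647; clients served total 1,730.
Combined weights (45% residents + 55% clients served): Hillcrest Annex 0.0569; Garrison Pavilion 0.4842; Harbor Corridor 0.4589.
Unrounded shares: Hillcrest Annex 364.34; Garrison Pavilion 3,098.67; Harbor Corridor 2,937.00.
Rounded to nearest $5: Hillcrest Annex $365; Garrison Pavilion $3,100; Harbor Corridor $2,935. Sum = $6,400.
Rounded total matches; no reconciliation needed.

Hillcrest Annex: $365; Garrison Pavilion: $3,100; Harbor Corridor: $2,935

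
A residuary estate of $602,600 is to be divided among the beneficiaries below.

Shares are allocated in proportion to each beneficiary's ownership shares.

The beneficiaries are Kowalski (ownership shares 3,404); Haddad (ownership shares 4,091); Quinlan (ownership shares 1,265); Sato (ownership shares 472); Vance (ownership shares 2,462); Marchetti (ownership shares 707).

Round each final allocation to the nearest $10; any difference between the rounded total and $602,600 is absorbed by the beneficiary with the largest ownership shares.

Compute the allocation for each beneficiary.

Ownership shares total: 12,401.
Unrounded shares: Kowalski 3,404/12,401 × $602,600 = 165,410.08; Haddad 4,091/12,401 × $602,600 = 198,793.37; Quinlan 1,265/12,401 × $602,600 = 61,469.96; Sato 472/12,401 × $602,600 = 22,935.83; Vance 2,462/12,401 × $602,600 = 119,635.61; Marchetti 707/12,401 × $602,600 = 34,355.15.
At nearest $10: Kowalski $165,410; Haddad $198,790; Quinlan $61,470; Sato $22,940; Vance $119,640; Marchetti $34,360. Sum = $602,610.
Difference $602,600 − $602,610 = −$10 applied to largest ownership shares (Haddad): Haddad becomes $198,780.

Kowalski: $165,410 · Haddad: $198,780 · Quinlan: $61,470 · Sato: $22,940 · Vance: $119,640 · Marchetti: $34,360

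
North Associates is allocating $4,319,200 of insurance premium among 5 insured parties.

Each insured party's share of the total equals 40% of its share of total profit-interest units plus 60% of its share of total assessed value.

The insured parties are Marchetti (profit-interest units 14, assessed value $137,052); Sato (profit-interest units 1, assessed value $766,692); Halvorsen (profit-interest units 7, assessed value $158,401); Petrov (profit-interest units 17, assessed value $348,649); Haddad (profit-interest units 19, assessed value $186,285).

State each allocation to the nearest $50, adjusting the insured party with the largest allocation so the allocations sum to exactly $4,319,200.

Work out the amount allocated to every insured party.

Marchetti: $639,400; Sato: $1,273,850; Halvorsen: $465,550; Petrov: $1,072,150; Haddad: $868,250

Profit-interest units total 58; assessed value total 1,597,079.
Blended shares (40% profit-interest units + 60% assessed value): Marchetti 0.1480; Sato 0.2949; Halvorsen 0.1078; Petrov 0.2482; Haddad 0.2010.
Unrounded shares: Marchetti 639,415.33; Sato 1,273,869.85; Halvorsen 465,544.45; Petrov 1,072,128.58; Haddad 868,241.80.
At nearest $50: Marchetti $639,400; Sato $1,273,850; Halvorsen $465,550; Petrov $1,072,150; Haddad $868,250. Sum = $4,319,200.
Rounded total matches; no reconciliation needed.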